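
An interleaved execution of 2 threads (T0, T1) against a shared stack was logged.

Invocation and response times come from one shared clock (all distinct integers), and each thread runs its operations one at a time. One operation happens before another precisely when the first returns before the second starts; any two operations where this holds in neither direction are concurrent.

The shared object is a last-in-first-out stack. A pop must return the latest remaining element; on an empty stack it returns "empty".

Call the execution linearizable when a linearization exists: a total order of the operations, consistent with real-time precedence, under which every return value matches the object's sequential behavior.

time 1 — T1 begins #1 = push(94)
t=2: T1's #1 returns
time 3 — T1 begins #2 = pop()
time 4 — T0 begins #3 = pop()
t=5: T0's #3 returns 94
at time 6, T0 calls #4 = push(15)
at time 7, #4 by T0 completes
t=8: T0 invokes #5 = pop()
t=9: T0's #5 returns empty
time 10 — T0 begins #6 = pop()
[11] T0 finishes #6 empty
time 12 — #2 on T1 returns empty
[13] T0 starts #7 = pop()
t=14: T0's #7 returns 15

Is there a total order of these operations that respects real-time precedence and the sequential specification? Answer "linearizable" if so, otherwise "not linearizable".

the violation lands at event 12, #2's response at time 12: events 1..11 linearize, events 1..12 do not
all 5 real-time-respecting orders fail — 6 completed stack operations, no legal replay
sample order #1, #2, #3, #4, #5, #6 stalls at step 2 — #2 pop() → empty has no legal effect
sample order #1, #3, #2, #4, #5, #6 stalls at step 5 — #5 pop() → empty has no legal effect

not linearizable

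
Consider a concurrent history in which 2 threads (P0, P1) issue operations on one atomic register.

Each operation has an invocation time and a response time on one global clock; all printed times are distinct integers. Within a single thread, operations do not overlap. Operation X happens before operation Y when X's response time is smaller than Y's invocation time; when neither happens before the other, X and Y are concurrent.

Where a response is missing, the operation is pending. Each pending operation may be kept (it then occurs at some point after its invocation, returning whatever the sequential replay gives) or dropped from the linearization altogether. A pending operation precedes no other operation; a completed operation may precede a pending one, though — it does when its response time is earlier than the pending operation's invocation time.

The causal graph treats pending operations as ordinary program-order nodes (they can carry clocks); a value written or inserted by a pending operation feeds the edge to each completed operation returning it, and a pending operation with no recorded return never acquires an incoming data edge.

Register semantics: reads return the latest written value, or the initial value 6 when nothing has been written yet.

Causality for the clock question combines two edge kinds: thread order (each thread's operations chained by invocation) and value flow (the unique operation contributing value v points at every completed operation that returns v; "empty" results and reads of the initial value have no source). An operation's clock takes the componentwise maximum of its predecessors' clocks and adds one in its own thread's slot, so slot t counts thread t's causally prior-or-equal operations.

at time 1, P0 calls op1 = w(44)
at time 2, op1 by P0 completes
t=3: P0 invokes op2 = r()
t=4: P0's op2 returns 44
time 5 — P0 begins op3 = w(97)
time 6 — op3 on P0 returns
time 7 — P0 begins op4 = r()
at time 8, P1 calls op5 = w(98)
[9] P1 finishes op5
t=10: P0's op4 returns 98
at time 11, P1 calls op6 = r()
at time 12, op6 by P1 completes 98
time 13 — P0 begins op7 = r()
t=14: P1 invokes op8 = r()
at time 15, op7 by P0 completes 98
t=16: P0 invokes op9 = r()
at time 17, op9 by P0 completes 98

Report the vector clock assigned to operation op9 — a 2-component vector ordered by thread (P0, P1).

(6, 1)

root op op5, invoked 8: fresh clock plus P1's own tick → (0, 1)
root op op1, invoked 1: fresh clock plus P0's own tick → (1, 0)
merge at op6 (invoked 11): VC(op5)=(0, 1), own-thread bump on P1 → (0, 2)
merge at op2 (invoked 3): VC(op1)=(1, 0), own-thread bump on P0 → (2, 0)
merge at op8 (invoked 14): VC(op6)=(0, 2), own-thread bump on P1 → (0, 3)
merge at op3 (invoked 5): VC(op2)=(2, 0), own-thread bump on P0 → (3, 0)
merge at op4 (invoked 7): VC(op3)=(3, 0), VC(op5)=(0, 1), own-thread bump on P0 → (4, 1)
merge at op7 (invoked 13): VC(op4)=(4, 1), VC(op5)=(0, 1), own-thread bump on P0 → (5, 1)
merge at op9 (invoked 16): VC(op5)=(0, 1), VC(op7)=(5, 1), own-thread bump on P0 → (6, 1)
target: VC(op9) = (6, 1)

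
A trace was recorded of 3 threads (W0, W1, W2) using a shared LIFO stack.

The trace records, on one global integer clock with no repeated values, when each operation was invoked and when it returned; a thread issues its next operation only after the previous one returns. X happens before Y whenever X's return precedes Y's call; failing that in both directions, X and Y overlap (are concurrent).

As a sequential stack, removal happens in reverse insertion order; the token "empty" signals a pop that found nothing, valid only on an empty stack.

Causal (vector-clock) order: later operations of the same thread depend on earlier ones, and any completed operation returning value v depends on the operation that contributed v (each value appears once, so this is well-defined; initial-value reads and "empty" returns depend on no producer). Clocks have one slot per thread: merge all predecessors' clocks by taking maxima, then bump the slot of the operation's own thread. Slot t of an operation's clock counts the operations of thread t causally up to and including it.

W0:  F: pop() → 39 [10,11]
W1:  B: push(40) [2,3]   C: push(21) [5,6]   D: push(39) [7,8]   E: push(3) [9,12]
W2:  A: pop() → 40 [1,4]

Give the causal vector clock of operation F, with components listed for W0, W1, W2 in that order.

invoked at 2, B has no predecessors; its own W1 bump gives (0, 1, 0)
merge at A (invoked 1): VC(B)=(0, 1, 0), own-thread bump on W2 → (0, 1, 1)
merge at C (invoked 5): VC(B)=(0, 1, 0), own-thread bump on W1 → (0, 2, 0)
merge at D (invoked 7): VC(C)=(0, 2, 0), own-thread bump on W1 → (0, 3, 0)
merge at E (invoked 9): VC(D)=(0, 3, 0), own-thread bump on W1 → (0, 4, 0)
merge at F (invoked 10): VC(D)=(0, 3, 0), own-thread bump on W0 → (1, 3, 0)
target: VC(F) = (1, 3, 0)

(1, 3, 0)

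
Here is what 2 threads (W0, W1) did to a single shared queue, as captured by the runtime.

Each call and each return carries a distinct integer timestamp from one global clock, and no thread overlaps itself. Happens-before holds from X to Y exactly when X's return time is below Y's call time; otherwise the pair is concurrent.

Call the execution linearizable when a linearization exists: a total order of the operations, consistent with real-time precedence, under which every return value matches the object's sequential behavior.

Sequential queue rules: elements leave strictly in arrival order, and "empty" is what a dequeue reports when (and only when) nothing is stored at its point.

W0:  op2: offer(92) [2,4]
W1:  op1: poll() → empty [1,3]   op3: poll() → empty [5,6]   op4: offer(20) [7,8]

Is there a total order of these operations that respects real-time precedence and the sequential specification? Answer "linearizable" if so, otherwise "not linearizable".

through event 5 a valid linearization exists; event 6 (op3 responding at time 6) ends that
3 completed operations, 2 real-time-consistent orders — every queue replay fails
for example op1, op2, op3 fails at step 3: op3 poll() → empty is not legal there
for example op2, op1, op3 fails at step 2: op1 poll() → empty is not legal there

not linearizable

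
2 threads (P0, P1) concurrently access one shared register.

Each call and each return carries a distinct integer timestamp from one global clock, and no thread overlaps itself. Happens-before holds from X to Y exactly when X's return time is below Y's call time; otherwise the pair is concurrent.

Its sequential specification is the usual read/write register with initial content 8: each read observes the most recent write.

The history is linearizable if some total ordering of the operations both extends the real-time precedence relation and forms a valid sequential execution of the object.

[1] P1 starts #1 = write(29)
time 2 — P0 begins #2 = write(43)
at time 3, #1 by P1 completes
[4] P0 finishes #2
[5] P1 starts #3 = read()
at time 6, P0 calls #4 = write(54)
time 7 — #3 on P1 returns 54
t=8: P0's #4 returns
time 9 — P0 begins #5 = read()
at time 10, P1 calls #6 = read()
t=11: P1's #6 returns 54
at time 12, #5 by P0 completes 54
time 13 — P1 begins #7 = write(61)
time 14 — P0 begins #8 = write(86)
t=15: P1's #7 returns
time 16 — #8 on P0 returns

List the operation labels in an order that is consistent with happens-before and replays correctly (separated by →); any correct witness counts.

#1 → #2 → #4 → #3 → #5 → #6 → #7 → #8

after step 1 (#1 write(29)): value 29
after step 2 (#2 write(43)): value 43
after step 3 (#4 write(54)): value 54
after step 4 (#3 read() → 54): value 54
after step 5 (#5 read() → 54): value 54
after step 6 (#6 read() → 54): value 54
after step 7 (#7 write(61)): value 61
after step 8 (#8 write(86)): value 86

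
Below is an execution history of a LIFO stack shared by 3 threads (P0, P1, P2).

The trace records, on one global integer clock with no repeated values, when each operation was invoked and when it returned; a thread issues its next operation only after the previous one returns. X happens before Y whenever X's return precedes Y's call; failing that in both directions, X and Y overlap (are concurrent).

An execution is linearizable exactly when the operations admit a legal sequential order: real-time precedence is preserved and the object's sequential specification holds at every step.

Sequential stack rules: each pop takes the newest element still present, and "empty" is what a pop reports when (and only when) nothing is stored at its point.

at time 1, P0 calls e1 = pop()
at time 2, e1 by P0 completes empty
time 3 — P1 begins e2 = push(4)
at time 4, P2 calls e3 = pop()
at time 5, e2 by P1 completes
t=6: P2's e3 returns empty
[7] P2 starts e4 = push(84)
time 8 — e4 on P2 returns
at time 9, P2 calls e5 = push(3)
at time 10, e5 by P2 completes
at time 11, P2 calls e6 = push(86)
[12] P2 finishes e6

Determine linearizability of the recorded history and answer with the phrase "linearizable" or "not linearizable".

witness order: e1, e3, e2, e4, e5, e6
after step 1 (e1 pop() → empty): stack <>
after step 2 (e3 pop() → empty): stack <>
after step 3 (e2 push(4)): stack <4>
after step 4 (e4 push(84)): stack <4,84>
after step 5 (e5 push(3)): stack <4,84,3>
after step 6 (e6 push(86)): stack <4,84,3,86>

linearizable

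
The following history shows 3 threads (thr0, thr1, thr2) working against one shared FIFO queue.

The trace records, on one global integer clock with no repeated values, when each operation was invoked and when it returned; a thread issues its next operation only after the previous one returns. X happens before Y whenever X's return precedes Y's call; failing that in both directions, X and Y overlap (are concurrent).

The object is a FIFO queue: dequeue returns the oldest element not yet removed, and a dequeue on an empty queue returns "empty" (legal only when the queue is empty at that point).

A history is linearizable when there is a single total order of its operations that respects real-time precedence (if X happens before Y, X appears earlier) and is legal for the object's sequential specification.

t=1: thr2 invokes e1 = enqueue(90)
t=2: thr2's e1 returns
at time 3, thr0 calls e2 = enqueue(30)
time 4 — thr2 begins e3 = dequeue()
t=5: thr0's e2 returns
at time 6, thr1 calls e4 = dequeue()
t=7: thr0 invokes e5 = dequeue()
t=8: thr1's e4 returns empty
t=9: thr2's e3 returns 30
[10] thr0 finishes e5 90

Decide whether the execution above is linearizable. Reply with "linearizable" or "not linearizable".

one valid linearization: e1, e2, e5, e3, e4
1. e1 enqueue(90), leaving queue <90>
2. e2 enqueue(30), leaving queue <90,30>
3. e5 dequeue() → 90, leaving queue <30>
4. e3 dequeue() → 30, leaving queue <>
5. e4 dequeue() → empty, leaving queue <>

linearizable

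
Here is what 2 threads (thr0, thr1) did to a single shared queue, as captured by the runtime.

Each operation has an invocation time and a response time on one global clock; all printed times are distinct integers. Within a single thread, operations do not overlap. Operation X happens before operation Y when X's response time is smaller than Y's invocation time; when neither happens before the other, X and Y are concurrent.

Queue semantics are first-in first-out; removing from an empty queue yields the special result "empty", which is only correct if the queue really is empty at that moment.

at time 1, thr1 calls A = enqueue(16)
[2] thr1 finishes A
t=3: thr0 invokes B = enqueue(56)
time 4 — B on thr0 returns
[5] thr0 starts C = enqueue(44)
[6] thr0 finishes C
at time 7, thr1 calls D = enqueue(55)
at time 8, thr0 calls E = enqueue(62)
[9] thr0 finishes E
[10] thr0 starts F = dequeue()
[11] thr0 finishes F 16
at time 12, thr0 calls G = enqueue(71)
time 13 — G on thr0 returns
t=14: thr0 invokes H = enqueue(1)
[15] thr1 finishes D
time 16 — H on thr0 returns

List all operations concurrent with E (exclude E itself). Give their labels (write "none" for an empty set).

D

E runs from 8 to 9; window-overlapping ops are concurrent
A [1,2]: before
B [3,4]: before
C [5,6]: before
D [7,15]: concurrent
F [10,11]: after
G [12,13]: after
H [14,16]: after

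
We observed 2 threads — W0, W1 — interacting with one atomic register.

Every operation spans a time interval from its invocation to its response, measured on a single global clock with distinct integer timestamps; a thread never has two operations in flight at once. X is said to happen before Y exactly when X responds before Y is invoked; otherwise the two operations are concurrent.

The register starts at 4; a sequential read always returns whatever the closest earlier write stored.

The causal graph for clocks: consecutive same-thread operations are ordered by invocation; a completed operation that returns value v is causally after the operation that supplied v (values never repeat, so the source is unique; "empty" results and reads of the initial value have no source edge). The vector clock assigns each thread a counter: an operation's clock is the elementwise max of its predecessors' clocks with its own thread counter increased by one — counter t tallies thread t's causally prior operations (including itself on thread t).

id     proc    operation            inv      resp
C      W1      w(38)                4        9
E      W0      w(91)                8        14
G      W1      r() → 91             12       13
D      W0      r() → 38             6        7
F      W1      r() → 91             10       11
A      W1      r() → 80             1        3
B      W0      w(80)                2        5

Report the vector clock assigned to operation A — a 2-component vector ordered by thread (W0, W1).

(1, 1)

B, invoked 2, has no incoming edges; only W0's bump applies → (1, 0)
merge at A (invoked 1): VC(B)=(1, 0), own-thread bump on W1 → (1, 1)
merge at C (invoked 4): VC(A)=(1, 1), own-thread bump on W1 → (1, 2)
merge at D (invoked 6): VC(B)=(1, 0), VC(C)=(1, 2), own-thread bump on W0 → (2, 2)
merge at E (invoked 8): VC(D)=(2, 2), own-thread bump on W0 → (3, 2)
merge at F (invoked 10): VC(C)=(1, 2), VC(E)=(3, 2), own-thread bump on W1 → (3, 3)
merge at G (invoked 12): VC(E)=(3, 2), VC(F)=(3, 3), own-thread bump on W1 → (3, 4)
target: VC(A) = (1, 1)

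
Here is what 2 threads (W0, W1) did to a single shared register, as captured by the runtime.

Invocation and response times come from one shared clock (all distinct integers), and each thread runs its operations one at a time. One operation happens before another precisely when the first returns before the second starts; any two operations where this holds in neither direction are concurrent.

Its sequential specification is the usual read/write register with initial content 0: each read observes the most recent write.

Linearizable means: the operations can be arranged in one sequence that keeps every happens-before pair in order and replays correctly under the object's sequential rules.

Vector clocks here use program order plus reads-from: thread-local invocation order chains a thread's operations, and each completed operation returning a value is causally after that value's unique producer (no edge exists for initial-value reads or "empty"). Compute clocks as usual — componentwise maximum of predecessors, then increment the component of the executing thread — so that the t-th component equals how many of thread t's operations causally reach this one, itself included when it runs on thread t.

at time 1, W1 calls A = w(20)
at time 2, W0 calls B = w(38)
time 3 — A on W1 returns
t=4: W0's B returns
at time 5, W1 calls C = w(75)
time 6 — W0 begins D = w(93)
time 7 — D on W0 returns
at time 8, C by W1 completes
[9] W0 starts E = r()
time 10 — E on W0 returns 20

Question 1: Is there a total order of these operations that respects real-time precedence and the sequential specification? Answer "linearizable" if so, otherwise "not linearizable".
events 1..9 are fine; event 10 — the response of E at time 10 — makes the prefix non-linearizable
all 4 real-time-respecting orders fail — 5 completed register operations, no legal replay
one such order, A, B, C, D, E, breaks at step 5 where E r() → 20 is illegal
one such order, A, B, D, C, E, breaks at step 5 where E r() → 20 is illegal

not linearizable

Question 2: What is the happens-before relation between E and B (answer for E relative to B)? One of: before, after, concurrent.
Answer: after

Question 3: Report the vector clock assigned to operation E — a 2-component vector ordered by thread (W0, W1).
Answer: (3, 1)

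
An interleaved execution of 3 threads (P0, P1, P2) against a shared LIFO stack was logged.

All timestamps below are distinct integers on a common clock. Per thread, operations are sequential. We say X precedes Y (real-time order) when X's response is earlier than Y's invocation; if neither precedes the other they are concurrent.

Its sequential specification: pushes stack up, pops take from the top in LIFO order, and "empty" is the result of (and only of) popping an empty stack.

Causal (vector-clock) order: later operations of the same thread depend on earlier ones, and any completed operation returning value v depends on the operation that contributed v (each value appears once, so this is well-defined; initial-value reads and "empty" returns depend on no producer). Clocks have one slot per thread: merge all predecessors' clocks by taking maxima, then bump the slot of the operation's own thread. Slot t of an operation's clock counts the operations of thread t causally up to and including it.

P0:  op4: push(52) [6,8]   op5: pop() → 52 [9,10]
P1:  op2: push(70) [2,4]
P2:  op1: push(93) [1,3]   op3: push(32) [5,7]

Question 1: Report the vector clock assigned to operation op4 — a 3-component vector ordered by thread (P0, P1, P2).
(1, 0, 0)

root op op1, invoked 1: fresh clock plus P2's own tick → (0, 0, 1)
root op op2, invoked 2: fresh clock plus P1's own tick → (0, 1, 0)
root op op4, invoked 6: fresh clock plus P0's own tick → (1, 0, 0)
from VC(op1)=(0, 0, 1), op3 (invoked 5) maxes components and bumps P2 → (0, 0, 2)
from VC(op4)=(1, 0, 0), op5 (invoked 9) maxes components and bumps P0 → (2, 0, 0)
target: VC(op4) = (1, 0, 0)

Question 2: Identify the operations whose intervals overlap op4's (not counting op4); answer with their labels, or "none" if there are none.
op3

op4 spans [6,8]; an op avoiding the whole window 6..8 is ordered, any other is concurrent
op1 [1,3]: before
op2 [2,4]: before
op3 [5,7]: concurrent
op5 [9,10]: after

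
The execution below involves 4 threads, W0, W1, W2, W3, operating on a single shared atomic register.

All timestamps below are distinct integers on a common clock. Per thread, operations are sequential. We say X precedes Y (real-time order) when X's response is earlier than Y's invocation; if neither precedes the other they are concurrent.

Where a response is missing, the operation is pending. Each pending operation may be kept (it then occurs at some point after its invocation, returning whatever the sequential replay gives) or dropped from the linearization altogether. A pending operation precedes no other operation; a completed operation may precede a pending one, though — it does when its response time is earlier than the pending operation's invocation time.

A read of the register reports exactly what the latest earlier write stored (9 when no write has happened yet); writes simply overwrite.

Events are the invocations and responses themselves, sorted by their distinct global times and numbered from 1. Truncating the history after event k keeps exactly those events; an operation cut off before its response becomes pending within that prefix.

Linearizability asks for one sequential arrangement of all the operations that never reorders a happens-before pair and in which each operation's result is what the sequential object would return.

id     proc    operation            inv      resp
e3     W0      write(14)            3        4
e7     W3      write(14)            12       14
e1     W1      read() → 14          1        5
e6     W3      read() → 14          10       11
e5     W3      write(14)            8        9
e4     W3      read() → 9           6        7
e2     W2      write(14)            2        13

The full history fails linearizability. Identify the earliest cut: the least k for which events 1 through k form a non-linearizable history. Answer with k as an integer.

7

one valid order for events 1..6 is e2, e1, e3:
step 1: e2 write(14) (pending, included) — value 14
step 2: e1 read() → 14 — value 14
step 3: e3 write(14) — value 14
adding event 7 (e4 responds at 7) leaves no legal real-time order
every completion of the 1 pending operation (e2) was checked; none linearizes
one such order, e1, e3, e4 (pending dropped), breaks at step 1 where e1 read() → 14 is illegal
one such order, e3, e1, e4 (pending dropped), breaks at step 3 where e4 read() → 9 is illegal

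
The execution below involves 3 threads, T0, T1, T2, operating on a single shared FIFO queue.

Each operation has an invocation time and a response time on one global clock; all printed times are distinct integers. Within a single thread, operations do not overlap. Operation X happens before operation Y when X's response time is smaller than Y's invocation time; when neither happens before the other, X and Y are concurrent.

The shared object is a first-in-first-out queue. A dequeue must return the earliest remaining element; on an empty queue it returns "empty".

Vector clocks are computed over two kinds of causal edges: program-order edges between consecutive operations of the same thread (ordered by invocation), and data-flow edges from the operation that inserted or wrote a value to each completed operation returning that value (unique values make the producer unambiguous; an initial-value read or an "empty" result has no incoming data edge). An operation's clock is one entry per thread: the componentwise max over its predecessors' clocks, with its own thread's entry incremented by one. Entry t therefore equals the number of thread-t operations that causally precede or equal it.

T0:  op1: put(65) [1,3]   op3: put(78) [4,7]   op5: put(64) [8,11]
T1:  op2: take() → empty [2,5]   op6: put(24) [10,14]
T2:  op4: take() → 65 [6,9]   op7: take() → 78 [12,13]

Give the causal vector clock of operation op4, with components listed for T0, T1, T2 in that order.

no predecessors for op2 (invoked 2): T1 increments from zero → (0, 1, 0)
no predecessors for op1 (invoked 1): T0 increments from zero → (1, 0, 0)
merge at op6 (invoked 10): VC(op2)=(0, 1, 0), own-thread bump on T1 → (0, 2, 0)
merge at op4 (invoked 6): VC(op1)=(1, 0, 0), own-thread bump on T2 → (1, 0, 1)
merge at op3 (invoked 4): VC(op1)=(1, 0, 0), own-thread bump on T0 → (2, 0, 0)
merge at op5 (invoked 8): VC(op3)=(2, 0, 0), own-thread bump on T0 → (3, 0, 0)
merge at op7 (invoked 12): VC(op3)=(2, 0, 0), VC(op4)=(1, 0, 1), own-thread bump on T2 → (2, 0, 2)
target: VC(op4) = (1, 0, 1)

(1, 0, 1)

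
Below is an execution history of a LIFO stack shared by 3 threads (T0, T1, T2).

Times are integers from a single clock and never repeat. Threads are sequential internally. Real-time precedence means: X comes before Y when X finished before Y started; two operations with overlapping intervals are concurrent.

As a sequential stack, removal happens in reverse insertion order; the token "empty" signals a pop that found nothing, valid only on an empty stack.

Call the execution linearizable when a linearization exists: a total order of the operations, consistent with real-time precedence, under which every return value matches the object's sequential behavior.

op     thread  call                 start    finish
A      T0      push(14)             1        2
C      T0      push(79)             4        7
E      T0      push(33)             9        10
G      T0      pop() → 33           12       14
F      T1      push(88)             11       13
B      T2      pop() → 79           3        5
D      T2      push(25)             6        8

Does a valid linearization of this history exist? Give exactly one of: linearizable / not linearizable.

linearizable

witness order: A, C, B, D, E, G, F
1. A push(14), leaving stack <14>
2. C push(79), leaving stack <14,79>
3. B pop() → 79, leaving stack <14>
4. D push(25), leaving stack <14,25>
5. E push(33), leaving stack <14,25,33>
6. G pop() → 33, leaving stack <14,25>
7. F push(88), leaving stack <14,25,88>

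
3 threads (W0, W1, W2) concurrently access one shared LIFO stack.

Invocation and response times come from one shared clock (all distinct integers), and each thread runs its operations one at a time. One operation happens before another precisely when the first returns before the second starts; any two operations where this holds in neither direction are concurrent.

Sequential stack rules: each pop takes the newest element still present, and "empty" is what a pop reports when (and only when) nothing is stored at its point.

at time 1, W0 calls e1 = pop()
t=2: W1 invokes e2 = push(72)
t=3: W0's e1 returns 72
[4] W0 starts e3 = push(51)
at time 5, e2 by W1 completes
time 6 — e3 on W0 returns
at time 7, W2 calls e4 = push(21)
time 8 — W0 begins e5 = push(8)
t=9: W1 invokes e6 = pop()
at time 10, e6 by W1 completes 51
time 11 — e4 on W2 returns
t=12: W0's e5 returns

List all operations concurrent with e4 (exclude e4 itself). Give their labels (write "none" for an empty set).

e5, e6

e4 spans [7,11]; an op avoiding the whole window 7..11 is ordered, any other is concurrent
e1 [1,3]: before
e2 [2,5]: before
e3 [4,6]: before
e5 [8,12]: concurrent
e6 [9,10]: concurrent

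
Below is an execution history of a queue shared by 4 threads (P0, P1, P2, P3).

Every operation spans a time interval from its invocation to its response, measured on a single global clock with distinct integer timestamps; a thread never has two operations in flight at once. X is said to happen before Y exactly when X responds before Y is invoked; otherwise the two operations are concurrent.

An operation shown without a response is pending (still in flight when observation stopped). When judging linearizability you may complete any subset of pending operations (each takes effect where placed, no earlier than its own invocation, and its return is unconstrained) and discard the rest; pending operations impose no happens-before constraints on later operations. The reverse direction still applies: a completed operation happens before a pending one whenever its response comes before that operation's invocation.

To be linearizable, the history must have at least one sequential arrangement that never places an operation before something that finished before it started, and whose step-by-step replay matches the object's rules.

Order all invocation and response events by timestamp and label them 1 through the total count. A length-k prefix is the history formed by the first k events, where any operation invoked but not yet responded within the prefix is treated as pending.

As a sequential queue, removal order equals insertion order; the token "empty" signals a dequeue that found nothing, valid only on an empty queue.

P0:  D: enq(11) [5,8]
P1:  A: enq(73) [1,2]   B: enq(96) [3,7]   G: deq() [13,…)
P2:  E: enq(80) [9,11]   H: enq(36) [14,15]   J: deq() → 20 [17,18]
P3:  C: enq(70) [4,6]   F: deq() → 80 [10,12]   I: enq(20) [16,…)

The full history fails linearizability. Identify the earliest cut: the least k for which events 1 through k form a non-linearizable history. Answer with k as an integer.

events 1..11 are still linearizable — one witness is A, B, C, D, E:
step 1: A enq(73) — queue <73>
step 2: B enq(96) — queue <73,96>
step 3: C enq(70) — queue <73,96,70>
step 4: D enq(11) — queue <73,96,70,11>
step 5: E enq(80) — queue <73,96,70,11,80>
event 12 — F's response, time 12 — after it, nothing linearizes
one such order, A, B, C, D, E, F, breaks at step 6 where F deq() → 80 is illegal
one such order, A, B, C, D, F, E, breaks at step 5 where F deq() → 80 is illegal

12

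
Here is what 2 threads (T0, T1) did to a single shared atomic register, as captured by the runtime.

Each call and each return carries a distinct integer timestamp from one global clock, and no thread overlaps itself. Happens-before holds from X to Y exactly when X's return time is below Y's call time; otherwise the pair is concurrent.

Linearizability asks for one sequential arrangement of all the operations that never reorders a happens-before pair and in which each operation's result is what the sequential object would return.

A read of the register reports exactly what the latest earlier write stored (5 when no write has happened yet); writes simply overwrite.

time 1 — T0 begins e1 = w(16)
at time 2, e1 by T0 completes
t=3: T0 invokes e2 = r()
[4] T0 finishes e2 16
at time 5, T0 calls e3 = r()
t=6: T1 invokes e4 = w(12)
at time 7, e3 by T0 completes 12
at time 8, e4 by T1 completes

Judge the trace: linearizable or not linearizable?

witness order: e1, e2, e4, e3
1. e1 w(16), leaving value 16
2. e2 r() → 16, leaving value 16
3. e4 w(12), leaving value 12
4. e3 r() → 12, leaving value 12

linearizable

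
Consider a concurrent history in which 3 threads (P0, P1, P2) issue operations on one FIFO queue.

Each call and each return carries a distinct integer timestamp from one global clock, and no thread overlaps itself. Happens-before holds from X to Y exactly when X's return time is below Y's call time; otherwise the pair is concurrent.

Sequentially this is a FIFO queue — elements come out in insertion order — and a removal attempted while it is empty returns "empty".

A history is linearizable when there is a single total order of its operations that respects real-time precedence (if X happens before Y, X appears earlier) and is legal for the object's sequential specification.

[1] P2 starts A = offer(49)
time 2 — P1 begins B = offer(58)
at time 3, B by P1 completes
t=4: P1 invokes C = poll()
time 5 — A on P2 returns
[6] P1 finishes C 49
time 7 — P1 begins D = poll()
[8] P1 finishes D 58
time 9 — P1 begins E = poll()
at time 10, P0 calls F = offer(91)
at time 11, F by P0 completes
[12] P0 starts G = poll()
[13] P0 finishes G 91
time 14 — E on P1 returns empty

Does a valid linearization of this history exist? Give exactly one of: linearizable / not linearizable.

one valid linearization: A, B, C, D, E, F, G
1. A offer(49), leaving queue <49>
2. B offer(58), leaving queue <49,58>
3. C poll() → 49, leaving queue <58>
4. D poll() → 58, leaving queue <>
5. E poll() → empty, leaving queue <>
6. F offer(91), leaving queue <91>
7. G poll() → 91, leaving queue <>

linearizable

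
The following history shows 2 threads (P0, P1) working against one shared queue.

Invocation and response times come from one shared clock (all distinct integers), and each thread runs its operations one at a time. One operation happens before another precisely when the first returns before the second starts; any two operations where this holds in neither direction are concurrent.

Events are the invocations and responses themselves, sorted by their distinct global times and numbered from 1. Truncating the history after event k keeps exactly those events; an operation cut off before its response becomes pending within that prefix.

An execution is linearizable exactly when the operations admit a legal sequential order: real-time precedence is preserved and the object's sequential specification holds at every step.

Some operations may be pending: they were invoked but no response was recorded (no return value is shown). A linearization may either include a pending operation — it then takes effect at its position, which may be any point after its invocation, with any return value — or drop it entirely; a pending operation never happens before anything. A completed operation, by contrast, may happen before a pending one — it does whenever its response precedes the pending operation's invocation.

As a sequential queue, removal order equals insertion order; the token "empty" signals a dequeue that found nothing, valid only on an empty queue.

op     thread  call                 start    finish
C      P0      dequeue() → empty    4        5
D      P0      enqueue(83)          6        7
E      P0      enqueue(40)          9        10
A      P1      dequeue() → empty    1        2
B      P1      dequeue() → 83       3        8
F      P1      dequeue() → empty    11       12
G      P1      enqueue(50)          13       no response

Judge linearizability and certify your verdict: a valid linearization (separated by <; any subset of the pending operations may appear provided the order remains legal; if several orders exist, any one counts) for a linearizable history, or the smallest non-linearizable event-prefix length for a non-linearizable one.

already the first 12 events (up to F's response at time 12) admit no linearization; the first 11 still do
no legal order exists: 3 real-time-consistent candidates over 6 completed queue operations, all rejected
one such order, A, B, C, D, E, F, breaks at step 2 where B dequeue() → 83 is illegal
one such order, A, C, B, D, E, F, breaks at step 3 where B dequeue() → 83 is illegal

not linearizable — minimal violating prefix: 12 events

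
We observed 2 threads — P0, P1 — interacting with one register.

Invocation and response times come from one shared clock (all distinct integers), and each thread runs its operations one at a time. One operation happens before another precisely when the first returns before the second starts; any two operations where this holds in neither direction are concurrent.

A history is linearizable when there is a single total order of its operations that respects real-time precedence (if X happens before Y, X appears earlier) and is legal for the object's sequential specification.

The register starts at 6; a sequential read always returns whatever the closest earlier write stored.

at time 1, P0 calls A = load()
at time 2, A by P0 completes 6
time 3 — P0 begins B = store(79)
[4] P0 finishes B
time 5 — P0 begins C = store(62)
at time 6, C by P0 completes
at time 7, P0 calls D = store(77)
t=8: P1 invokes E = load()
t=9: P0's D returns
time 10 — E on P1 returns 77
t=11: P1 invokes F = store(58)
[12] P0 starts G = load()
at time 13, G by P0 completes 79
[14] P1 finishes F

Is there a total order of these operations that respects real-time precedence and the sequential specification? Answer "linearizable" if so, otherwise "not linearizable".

events 1..12 are fine; event 13 — the response of G at time 13 — makes the prefix non-linearizable
every one of the 2 real-time-consistent orders over 6 completed register ops fails the sequential spec
every completion of the 1 pending operation (F) was checked; none linearizes
one such order, A, B, C, D, E, G (pending dropped), breaks at step 6 where G load() → 79 is illegal
one such order, A, B, C, E, D, G (pending dropped), breaks at step 4 where E load() → 77 is illegal

not linearizable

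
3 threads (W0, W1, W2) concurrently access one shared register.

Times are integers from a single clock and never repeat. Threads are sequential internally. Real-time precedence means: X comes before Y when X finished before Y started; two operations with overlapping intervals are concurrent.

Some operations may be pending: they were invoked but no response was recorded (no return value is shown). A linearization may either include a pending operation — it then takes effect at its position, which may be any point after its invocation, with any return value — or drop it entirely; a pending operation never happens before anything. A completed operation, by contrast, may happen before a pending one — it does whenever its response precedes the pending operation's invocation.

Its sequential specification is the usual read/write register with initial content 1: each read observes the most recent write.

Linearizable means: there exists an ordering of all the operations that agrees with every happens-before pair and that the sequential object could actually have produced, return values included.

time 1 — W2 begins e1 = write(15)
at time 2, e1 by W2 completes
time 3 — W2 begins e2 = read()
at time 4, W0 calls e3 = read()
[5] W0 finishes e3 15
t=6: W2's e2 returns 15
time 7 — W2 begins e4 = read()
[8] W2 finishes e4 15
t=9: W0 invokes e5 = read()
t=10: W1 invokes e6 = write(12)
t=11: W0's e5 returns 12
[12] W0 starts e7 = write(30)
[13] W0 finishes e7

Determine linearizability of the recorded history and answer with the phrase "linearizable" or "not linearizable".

witness order: e1, e2, e3, e4, e6, e5, e7
after step 1 (e1 write(15)): value 15
after step 2 (e2 read() → 15): value 15
after step 3 (e3 read() → 15): value 15
after step 4 (e4 read() → 15): value 15
after step 5 (e6 write(12) (pending, included)): value 12
after step 6 (e5 read() → 12): value 12
after step 7 (e7 write(30)): value 30

linearizable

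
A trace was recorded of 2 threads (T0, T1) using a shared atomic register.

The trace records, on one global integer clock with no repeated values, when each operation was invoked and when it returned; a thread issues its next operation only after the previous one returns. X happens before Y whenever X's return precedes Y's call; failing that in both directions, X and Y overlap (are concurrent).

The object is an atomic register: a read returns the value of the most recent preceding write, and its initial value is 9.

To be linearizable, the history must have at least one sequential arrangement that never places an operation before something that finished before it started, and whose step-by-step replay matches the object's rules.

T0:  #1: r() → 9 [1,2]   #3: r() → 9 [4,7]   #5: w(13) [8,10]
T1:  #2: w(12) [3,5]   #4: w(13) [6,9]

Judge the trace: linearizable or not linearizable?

witness order: #1, #3, #2, #4, #5
after step 1 (#1 r() → 9): value 9
after step 2 (#3 r() → 9): value 9
after step 3 (#2 w(12)): value 12
after step 4 (#4 w(13)): value 13
after step 5 (#5 w(13)): value 13

linearizable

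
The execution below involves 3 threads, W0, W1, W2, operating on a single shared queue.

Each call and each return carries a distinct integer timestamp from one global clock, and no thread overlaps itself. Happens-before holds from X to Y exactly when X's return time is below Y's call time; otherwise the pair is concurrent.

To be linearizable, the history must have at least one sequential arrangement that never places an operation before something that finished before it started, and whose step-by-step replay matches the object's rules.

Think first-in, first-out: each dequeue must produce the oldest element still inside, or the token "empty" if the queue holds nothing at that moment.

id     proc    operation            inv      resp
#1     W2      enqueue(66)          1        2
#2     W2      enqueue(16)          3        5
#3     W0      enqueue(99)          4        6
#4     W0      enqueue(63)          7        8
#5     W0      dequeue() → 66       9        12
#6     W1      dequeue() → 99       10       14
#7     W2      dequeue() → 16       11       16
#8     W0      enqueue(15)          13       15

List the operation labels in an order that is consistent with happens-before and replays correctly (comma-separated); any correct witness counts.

1. #1 enqueue(66), leaving queue <66>
2. #2 enqueue(16), leaving queue <66,16>
3. #3 enqueue(99), leaving queue <66,16,99>
4. #4 enqueue(63), leaving queue <66,16,99,63>
5. #5 dequeue() → 66, leaving queue <16,99,63>
6. #7 dequeue() → 16, leaving queue <99,63>
7. #6 dequeue() → 99, leaving queue <63>
8. #8 enqueue(15), leaving queue <63,15>

#1, #2, #3, #4, #5, #7, #6, #8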